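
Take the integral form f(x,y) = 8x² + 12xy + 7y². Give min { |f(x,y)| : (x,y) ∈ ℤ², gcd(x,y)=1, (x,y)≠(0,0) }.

translate: b→-4 (≡12 mod 16), so (8,12,7)→(8,-4,3)
flip: (8,-4,3)→(3,4,8)
translate: b→-2 (≡4 mod 6), so (3,4,8)→(3,-2,7)
reduced (well bottom): (3,-2,7) with a≤c, −a<b≤a
well minimum = a = 3

3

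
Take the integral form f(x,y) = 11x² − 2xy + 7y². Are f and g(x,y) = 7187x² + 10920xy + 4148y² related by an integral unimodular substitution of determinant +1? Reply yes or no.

D₁ = -304, D₂ = -304
f: flip: (11,-2,7)→(7,2,11)
f: reduced (well bottom): (7,2,11) with a≤c, −a<b≤a
g: translate: b→-3454 (≡10920 mod 14374), so (7187,10920,4148)→(7187,-3454,415)
g: flip: (7187,-3454,415)→(415,3454,7187)
g: translate: b→134 (≡3454 mod 830), so (415,3454,7187)→(415,134,11)
g: flip: (415,134,11)→(11,-134,415)
g: translate: b→-2 (≡-134 mod 22), so (11,-134,415)→(11,-2,7)
g: flip: (11,-2,7)→(7,2,11)
g: reduced (well bottom): (7,2,11) with a≤c, −a<b≤a
reduced forms (7, 2, 11) vs (7, 2, 11) ⇒ equivalent

yes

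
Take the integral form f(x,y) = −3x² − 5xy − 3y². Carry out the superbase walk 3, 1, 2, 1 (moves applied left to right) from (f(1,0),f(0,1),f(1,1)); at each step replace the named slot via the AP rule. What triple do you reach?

start (-3,-3,-11) = (f(1,0),f(0,1),f(1,1))
replace slot 3: 2·((-3)+(-3)) − (-11) = -1 → (-3,-3,-1)
replace slot 1: 2·((-3)+(-1)) − (-3) = -5 → (-5,-3,-1)
replace slot 2: 2·((-5)+(-1)) − (-3) = -9 → (-5,-9,-1)
replace slot 1: 2·((-9)+(-1)) − (-5) = -15 → (-15,-9,-1)

-15,-9,-1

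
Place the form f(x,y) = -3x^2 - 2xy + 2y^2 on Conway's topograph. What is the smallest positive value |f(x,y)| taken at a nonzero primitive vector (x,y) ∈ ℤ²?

descent: ρ → (2,2,-3)  [lands on river]
river: ρ → (-3,4,1)
river: ρ → (1,4,-3)
river: ρ → (-3,2,2)
closes: descent 1, river 4
min |a| on river = 1

1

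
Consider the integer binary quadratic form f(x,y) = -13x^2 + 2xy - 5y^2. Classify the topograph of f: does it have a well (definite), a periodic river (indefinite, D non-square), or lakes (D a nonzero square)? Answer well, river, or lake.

D = b²−4ac = 2² − 4·(-13)·(-5) = -256
D < 0 ⇒ definite ⇒ every region one sign ⇒ single well

well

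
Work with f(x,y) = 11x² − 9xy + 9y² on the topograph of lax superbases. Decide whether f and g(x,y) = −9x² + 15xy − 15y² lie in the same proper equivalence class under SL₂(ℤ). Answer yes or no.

D₁ = -315, D₂ = -315
f: flip: (11,-9,9)→(9,9,11)
f: reduced (well bottom): (9,9,11) with a≤c, −a<b≤a
g is negative-definite; reduce −g:
−g: translate: b→3 (≡-15 mod 18), so (9,-15,15)→(9,3,9)
−g: reduced (well bottom): (9,3,9) with a≤c, −a<b≤a
flip sign back: reduced form of g is (-9,-3,-9)
reduced forms (9, 9, 11) vs (-9, -3, -9) ⇒ inequivalent

no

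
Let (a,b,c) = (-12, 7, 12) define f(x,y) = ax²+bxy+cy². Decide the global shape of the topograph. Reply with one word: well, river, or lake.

D = b²−4ac = 7² − 4·(-12)·12 = 625
D = 25² is a perfect square ⇒ form factors over ℤ ⇒ lakes

lake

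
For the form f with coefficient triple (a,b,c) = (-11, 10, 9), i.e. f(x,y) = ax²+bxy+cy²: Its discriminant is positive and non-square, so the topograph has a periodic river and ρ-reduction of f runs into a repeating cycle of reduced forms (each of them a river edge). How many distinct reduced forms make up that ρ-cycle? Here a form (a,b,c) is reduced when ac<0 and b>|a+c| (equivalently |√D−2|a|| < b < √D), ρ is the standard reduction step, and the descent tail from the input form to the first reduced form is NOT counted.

D = 496, ⌊√D⌋ = 22
river: ρ → (9,8,-12)
river: ρ → (-12,16,5)
river: ρ → (5,14,-15)
river: ρ → (-15,16,4)
river: ρ → (4,16,-15)
river: ρ → (-15,14,5)
river: ρ → (5,16,-12)
river: ρ → (-12,8,9)
river: ρ → (9,10,-11)
river: ρ → (-11,12,8)
river: ρ → (8,20,-3)
river: ρ → (-3,22,1)
river: ρ → (1,22,-3)
river: ρ → (-3,20,8)
river: ρ → (8,12,-11)
river: ρ → (-11,10,9)
ρ-cycle length = 16 (tail of 0 descent steps not counted)

16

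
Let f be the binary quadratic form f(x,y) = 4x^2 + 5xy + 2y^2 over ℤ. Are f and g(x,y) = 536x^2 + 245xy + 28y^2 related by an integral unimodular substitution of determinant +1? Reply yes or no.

D₁ = -7, D₂ = -7
f: translate: b→-3 (≡5 mod 8), so (4,5,2)→(4,-3,1)
f: flip: (4,-3,1)→(1,3,4)
f: translate: b→1 (≡3 mod 2), so (1,3,4)→(1,1,2)
f: reduced (well bottom): (1,1,2) with a≤c, −a<b≤a
g: flip: (536,245,28)→(28,-245,536)
g: translate: b→-21 (≡-245 mod 56), so (28,-245,536)→(28,-21,4)
g: flip: (28,-21,4)→(4,21,28)
g: translate: b→-3 (≡21 mod 8), so (4,21,28)→(4,-3,1)
g: flip: (4,-3,1)→(1,3,4)
g: translate: b→1 (≡3 mod 2), so (1,3,4)→(1,1,2)
g: reduced (well bottom): (1,1,2) with a≤c, −a<b≤a
reduced forms (1, 1, 2) vs (1, 1, 2) ⇒ equivalent

yes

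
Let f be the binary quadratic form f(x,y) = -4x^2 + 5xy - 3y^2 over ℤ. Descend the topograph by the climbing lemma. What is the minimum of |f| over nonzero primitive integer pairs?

translate: b→3 (≡-5 mod 8), so (4,-5,3)→(4,3,2)
flip: (4,3,2)→(2,-3,4)
translate: b→1 (≡-3 mod 4), so (2,-3,4)→(2,1,3)
reduced (well bottom): (2,1,3) with a≤c, −a<b≤a
well minimum |f| = |-2| = 2 (negative-definite)

2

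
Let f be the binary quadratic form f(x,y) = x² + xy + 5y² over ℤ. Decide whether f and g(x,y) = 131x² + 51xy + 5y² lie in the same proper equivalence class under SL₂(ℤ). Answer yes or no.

D₁ = -19, D₂ = -19
f: reduced (well bottom): (1,1,5) with a≤c, −a<b≤a
g: flip: (131,51,5)→(5,-51,131)
g: translate: b→-1 (≡-51 mod 10), so (5,-51,131)→(5,-1,1)
g: flip: (5,-1,1)→(1,1,5)
g: reduced (well bottom): (1,1,5) with a≤c, −a<b≤a
reduced forms (1, 1, 5) vs (1, 1, 5) ⇒ equivalent

yes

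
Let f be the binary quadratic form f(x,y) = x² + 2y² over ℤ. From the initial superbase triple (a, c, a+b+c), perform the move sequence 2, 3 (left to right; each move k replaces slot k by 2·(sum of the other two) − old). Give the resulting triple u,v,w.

start (1,2,3) = (f(1,0),f(0,1),f(1,1))
replace slot 2: 2·(1+3) − 2 = 6 → (1,6,3)
replace slot 3: 2·(1+6) − 3 = 11 → (1,6,11)

1,6,11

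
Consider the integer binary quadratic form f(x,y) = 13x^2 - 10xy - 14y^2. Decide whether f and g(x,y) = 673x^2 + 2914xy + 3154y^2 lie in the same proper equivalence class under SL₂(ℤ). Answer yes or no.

D₁ = 828, D₂ = 828
river cycle of f (length 8): (-14, 10, 13), (13, 16, -11), (-11, 28, 1), (1, 28, -11), (-11, 16, 13), (13, 10, -14), (-14, 18, 9), (9, 18, -14)
river cycle of g (length 8): (-11, 28, 1), (1, 28, -11), (-11, 16, 13), (13, 10, -14), (-14, 18, 9), (9, 18, -14), (-14, 10, 13), (13, 16, -11)
cycles coincide ⇒ equivalent

yes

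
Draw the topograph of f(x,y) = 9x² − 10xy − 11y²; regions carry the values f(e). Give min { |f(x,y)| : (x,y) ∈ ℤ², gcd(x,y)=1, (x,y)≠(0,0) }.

descent: ρ → (-11,10,9)  [lands on river]
river: ρ → (9,8,-12)
river: ρ → (-12,16,5)
river: ρ → (5,14,-15)
river: ρ → (-15,16,4)
river: ρ → (4,16,-15)
river: ρ → (-15,14,5)
river: ρ → (5,16,-12)
river: ρ → (-12,8,9)
river: ρ → (9,10,-11)
river: ρ → (-11,12,8)
river: ρ → (8,20,-3)
river: ρ → (-3,22,1)
river: ρ → (1,22,-3)
river: ρ → (-3,20,8)
river: ρ → (8,12,-11)
closes: descent 1, river 16
min |a| on river = 1

1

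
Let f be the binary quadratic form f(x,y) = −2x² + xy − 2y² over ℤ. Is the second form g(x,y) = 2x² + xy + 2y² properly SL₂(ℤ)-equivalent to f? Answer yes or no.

D₁ = -15, D₂ = -15
f is negative-definite; reduce −f:
−f: flip: (2,-1,2)→(2,1,2)
−f: reduced (well bottom): (2,1,2) with a≤c, −a<b≤a
flip sign back: reduced form of f is (-2,-1,-2)
g: reduced (well bottom): (2,1,2) with a≤c, −a<b≤a
reduced forms (-2, -1, -2) vs (2, 1, 2) ⇒ inequivalent

no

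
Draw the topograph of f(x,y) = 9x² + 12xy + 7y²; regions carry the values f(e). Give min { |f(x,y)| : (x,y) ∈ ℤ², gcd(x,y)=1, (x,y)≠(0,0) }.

translate: b→-6 (≡12 mod 18), so (9,12,7)→(9,-6,4)
flip: (9,-6,4)→(4,6,9)
translate: b→-2 (≡6 mod 8), so (4,6,9)→(4,-2,7)
reduced (well bottom): (4,-2,7) with a≤c, −a<b≤a
well minimum = a = 4

4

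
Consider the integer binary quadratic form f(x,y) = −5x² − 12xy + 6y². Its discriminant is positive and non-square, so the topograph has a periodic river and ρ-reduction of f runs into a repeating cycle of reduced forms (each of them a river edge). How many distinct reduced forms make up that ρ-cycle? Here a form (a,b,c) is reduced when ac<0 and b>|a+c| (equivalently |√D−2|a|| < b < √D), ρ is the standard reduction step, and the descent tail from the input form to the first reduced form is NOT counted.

D = 264, ⌊√D⌋ = 16
descent: ρ → (6,12,-5)  [lands on river]
river: ρ → (-5,8,10)
river: ρ → (10,12,-3)
river: ρ → (-3,12,10)
river: ρ → (10,8,-5)
river: ρ → (-5,12,6)
ρ-cycle length = 6 (tail of 1 descent step not counted)

6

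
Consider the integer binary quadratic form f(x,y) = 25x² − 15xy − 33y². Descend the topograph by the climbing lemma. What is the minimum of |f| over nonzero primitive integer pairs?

descent: ρ → (-33,15,25)  [lands on river]
river: ρ → (25,35,-23)
river: ρ → (-23,57,3)
river: ρ → (3,57,-23)
river: ρ → (-23,35,25)
river: ρ → (25,15,-33)
river: ρ → (-33,51,7)
river: ρ → (7,47,-47)
river: ρ → (-47,47,7)
river: ρ → (7,51,-33)
closes: descent 1, river 10
min |a| on river = 3

3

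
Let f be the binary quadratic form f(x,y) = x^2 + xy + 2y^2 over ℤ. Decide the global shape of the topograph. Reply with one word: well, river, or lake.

D = b²−4ac = 1² − 4·1·2 = -7
D < 0 ⇒ definite ⇒ every region one sign ⇒ single well

well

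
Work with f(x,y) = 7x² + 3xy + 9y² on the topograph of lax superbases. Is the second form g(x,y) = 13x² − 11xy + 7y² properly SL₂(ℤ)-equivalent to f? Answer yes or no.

D₁ = -243, D₂ = -243
f: reduced (well bottom): (7,3,9) with a≤c, −a<b≤a
g: flip: (13,-11,7)→(7,11,13)
g: translate: b→-3 (≡11 mod 14), so (7,11,13)→(7,-3,9)
g: reduced (well bottom): (7,-3,9) with a≤c, −a<b≤a
reduced forms (7, 3, 9) vs (7, -3, 9) ⇒ inequivalent

no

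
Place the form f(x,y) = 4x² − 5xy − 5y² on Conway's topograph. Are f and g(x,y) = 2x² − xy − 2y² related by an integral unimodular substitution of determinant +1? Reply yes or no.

D₁ = 105, D₂ = 17
discriminants differ ⇒ not SL₂(ℤ)-equivalent

no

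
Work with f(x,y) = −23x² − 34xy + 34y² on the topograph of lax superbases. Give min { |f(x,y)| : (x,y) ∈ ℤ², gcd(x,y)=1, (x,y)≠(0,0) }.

descent: ρ → (34,34,-23)  [lands on river]
river: ρ → (-23,58,10)
river: ρ → (10,62,-11)
river: ρ → (-11,48,45)
river: ρ → (45,42,-14)
river: ρ → (-14,42,45)
river: ρ → (45,48,-11)
river: ρ → (-11,62,10)
river: ρ → (10,58,-23)
river: ρ → (-23,34,34)
closes: descent 1, river 10
min |a| on river = 10

10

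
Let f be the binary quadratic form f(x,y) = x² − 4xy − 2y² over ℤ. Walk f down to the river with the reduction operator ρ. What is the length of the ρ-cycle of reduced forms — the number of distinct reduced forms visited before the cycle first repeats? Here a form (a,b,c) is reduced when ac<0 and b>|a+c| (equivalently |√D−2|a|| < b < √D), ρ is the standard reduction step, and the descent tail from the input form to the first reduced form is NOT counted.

D = 24, ⌊√D⌋ = 4
descent: ρ → (-2,4,1)  [lands on river]
river: ρ → (1,4,-2)
ρ-cycle length = 2 (tail of 1 descent step not counted)

2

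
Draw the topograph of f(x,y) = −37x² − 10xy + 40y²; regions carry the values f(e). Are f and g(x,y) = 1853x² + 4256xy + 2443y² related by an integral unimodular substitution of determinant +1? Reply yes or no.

D₁ = 6020, D₂ = 6020
river cycle of f (length 14): (40, 10, -37), (-37, 64, 13), (13, 66, -32), (-32, 62, 17), (17, 74, -8), (-8, 70, 35), (35, 70, -8), (-8, 74, 17), (17, 62, -32), (-32, 66, 13), … (4 more)
river cycle of g (length 14): (40, 10, -37), (-37, 64, 13), (13, 66, -32), (-32, 62, 17), (17, 74, -8), (-8, 70, 35), (35, 70, -8), (-8, 74, 17), (17, 62, -32), (-32, 66, 13), … (4 more)
cycles coincide ⇒ equivalent

yes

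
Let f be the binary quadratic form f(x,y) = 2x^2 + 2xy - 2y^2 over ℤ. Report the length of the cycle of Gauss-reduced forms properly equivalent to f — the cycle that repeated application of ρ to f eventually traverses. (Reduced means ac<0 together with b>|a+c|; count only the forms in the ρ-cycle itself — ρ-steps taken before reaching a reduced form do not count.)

D = 20, ⌊√D⌋ = 4
river: ρ → (-2,2,2)
river: ρ → (2,2,-2)
ρ-cycle length = 2 (tail of 0 descent steps not counted)

2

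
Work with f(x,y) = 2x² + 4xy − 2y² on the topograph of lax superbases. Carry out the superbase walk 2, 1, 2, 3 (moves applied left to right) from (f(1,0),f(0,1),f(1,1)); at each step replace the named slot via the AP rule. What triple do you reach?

start (2,-2,4) = (f(1,0),f(0,1),f(1,1))
replace slot 2: 2·(2+4) − (-2) = 14 → (2,14,4)
replace slot 1: 2·(14+4) − 2 = 34 → (34,14,4)
replace slot 2: 2·(34+4) − 14 = 62 → (34,62,4)
replace slot 3: 2·(34+62) − 4 = 188 → (34,62,188)

34,62,188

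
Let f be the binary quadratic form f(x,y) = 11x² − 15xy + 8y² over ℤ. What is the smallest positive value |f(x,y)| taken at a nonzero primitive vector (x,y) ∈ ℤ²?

translate: b→7 (≡-15 mod 22), so (11,-15,8)→(11,7,4)
flip: (11,7,4)→(4,-7,11)
translate: b→1 (≡-7 mod 8), so (4,-7,11)→(4,1,8)
reduced (well bottom): (4,1,8) with a≤c, −a<b≤a
well minimum = a = 4

4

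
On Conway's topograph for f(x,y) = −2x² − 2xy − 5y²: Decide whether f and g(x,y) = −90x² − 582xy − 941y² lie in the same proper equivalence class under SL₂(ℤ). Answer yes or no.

D₁ = -36, D₂ = -36
f is negative-definite; reduce −f:
−f: reduced (well bottom): (2,2,5) with a≤c, −a<b≤a
flip sign back: reduced form of f is (-2,-2,-5)
g is negative-definite; reduce −g:
−g: translate: b→42 (≡582 mod 180), so (90,582,941)→(90,42,5)
−g: flip: (90,42,5)→(5,-42,90)
−g: translate: b→-2 (≡-42 mod 10), so (5,-42,90)→(5,-2,2)
−g: flip: (5,-2,2)→(2,2,5)
−g: reduced (well bottom): (2,2,5) with a≤c, −a<b≤a
flip sign back: reduced form of g is (-2,-2,-5)
reduced forms (-2, -2, -5) vs (-2, -2, -5) ⇒ equivalent

yes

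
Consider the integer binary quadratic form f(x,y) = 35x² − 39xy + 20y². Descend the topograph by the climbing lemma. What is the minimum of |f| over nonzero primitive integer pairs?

translate: b→31 (≡-39 mod 70), so (35,-39,20)→(35,31,16)
flip: (35,31,16)→(16,-31,35)
translate: b→1 (≡-31 mod 32), so (16,-31,35)→(16,1,20)
reduced (well bottom): (16,1,20) with a≤c, −a<b≤a
well minimum = a = 16

16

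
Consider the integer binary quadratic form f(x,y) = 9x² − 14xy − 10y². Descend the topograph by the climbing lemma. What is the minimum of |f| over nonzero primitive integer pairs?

descent: ρ → (-10,14,9)  [lands on river]
river: ρ → (9,22,-2)
river: ρ → (-2,22,9)
river: ρ → (9,14,-10)
river: ρ → (-10,6,13)
river: ρ → (13,20,-3)
river: ρ → (-3,22,6)
river: ρ → (6,14,-15)
river: ρ → (-15,16,5)
river: ρ → (5,14,-18)
river: ρ → (-18,22,1)
river: ρ → (1,22,-18)
river: ρ → (-18,14,5)
river: ρ → (5,16,-15)
river: ρ → (-15,14,6)
river: ρ → (6,22,-3)
river: ρ → (-3,20,13)
river: ρ → (13,6,-10)
closes: descent 1, river 18
min |a| on river = 1

1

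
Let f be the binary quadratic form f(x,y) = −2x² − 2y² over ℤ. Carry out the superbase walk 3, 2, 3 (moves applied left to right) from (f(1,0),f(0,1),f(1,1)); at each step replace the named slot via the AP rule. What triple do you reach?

start (-2,-2,-4) = (f(1,0),f(0,1),f(1,1))
replace slot 3: 2·((-2)+(-2)) − (-4) = -4 → (-2,-2,-4)
replace slot 2: 2·((-2)+(-4)) − (-2) = -10 → (-2,-10,-4)
replace slot 3: 2·((-2)+(-10)) − (-4) = -20 → (-2,-10,-20)

-2,-10,-20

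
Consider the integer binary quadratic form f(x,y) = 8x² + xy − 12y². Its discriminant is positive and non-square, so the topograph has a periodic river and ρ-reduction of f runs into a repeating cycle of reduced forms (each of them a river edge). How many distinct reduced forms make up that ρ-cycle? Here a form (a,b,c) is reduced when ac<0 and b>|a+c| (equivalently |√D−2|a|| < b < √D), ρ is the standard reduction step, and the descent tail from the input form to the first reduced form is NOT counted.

D = 385, ⌊√D⌋ = 19
descent: ρ → (-12,-1,8)
descent: ρ → (8,17,-3)  [lands on river]
river: ρ → (-3,19,2)
river: ρ → (2,17,-12)
river: ρ → (-12,7,7)
river: ρ → (7,7,-12)
river: ρ → (-12,17,2)
river: ρ → (2,19,-3)
river: ρ → (-3,17,8)
river: ρ → (8,15,-5)
river: ρ → (-5,15,8)
ρ-cycle length = 10 (tail of 2 descent steps not counted)

10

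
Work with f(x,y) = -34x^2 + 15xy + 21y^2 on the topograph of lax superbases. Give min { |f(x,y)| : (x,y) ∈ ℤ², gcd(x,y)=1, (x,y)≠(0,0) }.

river: ρ → (21,27,-28)
river: ρ → (-28,29,20)
river: ρ → (20,51,-6)
river: ρ → (-6,45,44)
river: ρ → (44,43,-7)
river: ρ → (-7,55,2)
river: ρ → (2,53,-34)
river: ρ → (-34,15,21)
closes: descent 0, river 8
min |a| on river = 2

2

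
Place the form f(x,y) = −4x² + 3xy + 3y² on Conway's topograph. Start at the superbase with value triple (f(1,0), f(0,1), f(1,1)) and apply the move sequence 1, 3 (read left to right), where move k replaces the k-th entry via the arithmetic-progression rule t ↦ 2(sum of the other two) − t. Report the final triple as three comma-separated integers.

start (-4,3,2) = (f(1,0),f(0,1),f(1,1))
replace slot 1: 2·(3+2) − (-4) = 14 → (14,3,2)
replace slot 3: 2·(14+3) − 2 = 32 → (14,3,32)

14,3,32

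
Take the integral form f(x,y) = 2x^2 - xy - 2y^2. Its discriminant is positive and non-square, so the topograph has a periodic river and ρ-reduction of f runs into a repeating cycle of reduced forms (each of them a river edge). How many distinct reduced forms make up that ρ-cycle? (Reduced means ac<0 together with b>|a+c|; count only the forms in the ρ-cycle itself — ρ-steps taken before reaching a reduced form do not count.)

D = 17, ⌊√D⌋ = 4
descent: ρ → (-2,1,2)  [lands on river]
river: ρ → (2,3,-1)
river: ρ → (-1,3,2)
river: ρ → (2,1,-2)
river: ρ → (-2,3,1)
river: ρ → (1,3,-2)
ρ-cycle length = 6 (tail of 1 descent step not counted)

6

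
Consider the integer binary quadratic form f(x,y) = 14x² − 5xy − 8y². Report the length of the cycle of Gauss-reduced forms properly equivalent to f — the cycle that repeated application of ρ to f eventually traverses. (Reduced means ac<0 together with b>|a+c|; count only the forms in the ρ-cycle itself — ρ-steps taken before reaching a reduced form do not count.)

D = 473, ⌊√D⌋ = 21
descent: ρ → (-8,21,1)  [lands on river]
river: ρ → (1,21,-8)
river: ρ → (-8,11,11)
river: ρ → (11,11,-8)
ρ-cycle length = 4 (tail of 1 descent step not counted)

4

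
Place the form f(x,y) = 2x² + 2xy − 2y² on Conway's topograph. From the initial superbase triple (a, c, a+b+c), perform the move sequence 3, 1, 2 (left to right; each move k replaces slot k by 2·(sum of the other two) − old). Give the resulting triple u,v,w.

start (2,-2,2) = (f(1,0),f(0,1),f(1,1))
replace slot 3: 2·(2+(-2)) − 2 = -2 → (2,-2,-2)
replace slot 1: 2·((-2)+(-2)) − 2 = -10 → (-10,-2,-2)
replace slot 2: 2·((-10)+(-2)) − (-2) = -22 → (-10,-22,-2)

-10,-22,-2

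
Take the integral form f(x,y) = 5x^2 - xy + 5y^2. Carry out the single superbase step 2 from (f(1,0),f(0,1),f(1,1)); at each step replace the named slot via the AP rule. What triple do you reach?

start (5,5,9) = (f(1,0),f(0,1),f(1,1))
replace slot 2: 2·(5+9) − 5 = 23 → (5,23,9)

5,23,9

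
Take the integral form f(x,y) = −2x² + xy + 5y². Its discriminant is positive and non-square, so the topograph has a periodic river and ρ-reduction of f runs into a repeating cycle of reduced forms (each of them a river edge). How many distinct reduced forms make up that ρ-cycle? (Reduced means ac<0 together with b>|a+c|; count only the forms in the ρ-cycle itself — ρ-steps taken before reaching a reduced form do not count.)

D = 41, ⌊√D⌋ = 6
descent: ρ → (5,-1,-2)
descent: ρ → (-2,5,2)  [lands on river]
river: ρ → (2,3,-4)
river: ρ → (-4,5,1)
river: ρ → (1,5,-4)
river: ρ → (-4,3,2)
river: ρ → (2,5,-2)
river: ρ → (-2,3,4)
river: ρ → (4,5,-1)
river: ρ → (-1,5,4)
river: ρ → (4,3,-2)
ρ-cycle length = 10 (tail of 2 descent steps not counted)

10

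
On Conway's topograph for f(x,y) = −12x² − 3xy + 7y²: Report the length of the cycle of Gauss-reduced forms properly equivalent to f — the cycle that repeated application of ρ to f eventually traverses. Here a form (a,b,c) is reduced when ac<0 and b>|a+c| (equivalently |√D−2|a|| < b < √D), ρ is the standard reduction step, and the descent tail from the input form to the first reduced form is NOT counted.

D = 345, ⌊√D⌋ = 18
descent: ρ → (7,17,-2)  [lands on river]
river: ρ → (-2,15,15)
river: ρ → (15,15,-2)
river: ρ → (-2,17,7)
river: ρ → (7,11,-8)
river: ρ → (-8,5,10)
river: ρ → (10,15,-3)
river: ρ → (-3,15,10)
river: ρ → (10,5,-8)
river: ρ → (-8,11,7)
ρ-cycle length = 10 (tail of 1 descent step not counted)

10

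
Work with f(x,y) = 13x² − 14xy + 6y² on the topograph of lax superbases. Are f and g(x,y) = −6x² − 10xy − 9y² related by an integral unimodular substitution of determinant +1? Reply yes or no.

D₁ = -116, D₂ = -116
f: translate: b→12 (≡-14 mod 26), so (13,-14,6)→(13,12,5)
f: flip: (13,12,5)→(5,-12,13)
f: translate: b→-2 (≡-12 mod 10), so (5,-12,13)→(5,-2,6)
f: reduced (well bottom): (5,-2,6) with a≤c, −a<b≤a
g is negative-definite; reduce −g:
−g: translate: b→-2 (≡10 mod 12), so (6,10,9)→(6,-2,5)
−g: flip: (6,-2,5)→(5,2,6)
−g: reduced (well bottom): (5,2,6) with a≤c, −a<b≤a
flip sign back: reduced form of g is (-5,-2,-6)
reduced forms (5, -2, 6) vs (-5, -2, -6) ⇒ inequivalent

no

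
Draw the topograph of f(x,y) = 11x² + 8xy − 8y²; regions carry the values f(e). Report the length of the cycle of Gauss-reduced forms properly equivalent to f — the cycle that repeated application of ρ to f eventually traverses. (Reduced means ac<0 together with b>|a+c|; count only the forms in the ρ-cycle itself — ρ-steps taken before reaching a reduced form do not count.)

D = 416, ⌊√D⌋ = 20
river: ρ → (-8,8,11)
river: ρ → (11,14,-5)
river: ρ → (-5,16,8)
river: ρ → (8,16,-5)
river: ρ → (-5,14,11)
river: ρ → (11,8,-8)
ρ-cycle length = 6 (tail of 0 descent steps not counted)

6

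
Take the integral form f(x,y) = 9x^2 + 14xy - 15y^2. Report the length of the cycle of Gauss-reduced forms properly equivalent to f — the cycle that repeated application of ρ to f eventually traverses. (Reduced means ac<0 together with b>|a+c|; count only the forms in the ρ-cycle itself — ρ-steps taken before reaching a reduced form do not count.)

D = 736, ⌊√D⌋ = 27
river: ρ → (-15,16,8)
river: ρ → (8,16,-15)
river: ρ → (-15,14,9)
river: ρ → (9,22,-7)
river: ρ → (-7,20,12)
river: ρ → (12,4,-15)
river: ρ → (-15,26,1)
river: ρ → (1,26,-15)
river: ρ → (-15,4,12)
river: ρ → (12,20,-7)
river: ρ → (-7,22,9)
river: ρ → (9,14,-15)
ρ-cycle length = 12 (tail of 0 descent steps not counted)

12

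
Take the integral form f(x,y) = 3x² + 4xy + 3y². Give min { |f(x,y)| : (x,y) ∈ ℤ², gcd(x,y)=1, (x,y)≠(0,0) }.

translate: b→-2 (≡4 mod 6), so (3,4,3)→(3,-2,2)
flip: (3,-2,2)→(2,2,3)
reduced (well bottom): (2,2,3) with a≤c, −a<b≤a
well minimum = a = 2

2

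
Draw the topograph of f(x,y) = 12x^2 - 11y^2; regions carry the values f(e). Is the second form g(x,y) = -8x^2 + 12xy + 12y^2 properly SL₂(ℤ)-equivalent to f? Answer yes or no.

D₁ = 528, D₂ = 528
river cycle of f (length 2): (-11, 22, 1), (1, 22, -11)
river cycle of g (length 4): (12, 12, -8), (-8, 20, 4), (4, 20, -8), (-8, 12, 12)
cycles differ ⇒ inequivalent

no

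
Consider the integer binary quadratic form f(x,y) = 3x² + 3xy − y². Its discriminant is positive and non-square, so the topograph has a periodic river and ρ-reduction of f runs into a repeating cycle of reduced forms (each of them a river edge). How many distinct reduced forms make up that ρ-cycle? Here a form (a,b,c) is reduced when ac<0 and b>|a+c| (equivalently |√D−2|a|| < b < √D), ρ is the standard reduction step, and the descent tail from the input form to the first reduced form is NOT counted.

D = 21, ⌊√D⌋ = 4
river: ρ → (-1,3,3)
river: ρ → (3,3,-1)
ρ-cycle length = 2 (tail of 0 descent steps not counted)

2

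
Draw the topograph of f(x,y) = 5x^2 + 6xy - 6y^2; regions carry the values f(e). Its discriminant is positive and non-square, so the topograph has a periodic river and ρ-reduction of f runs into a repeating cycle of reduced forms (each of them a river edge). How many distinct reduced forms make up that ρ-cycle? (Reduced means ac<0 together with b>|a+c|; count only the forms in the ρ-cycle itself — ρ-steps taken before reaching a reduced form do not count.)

D = 156, ⌊√D⌋ = 12
river: ρ → (-6,6,5)
river: ρ → (5,4,-7)
river: ρ → (-7,10,2)
river: ρ → (2,10,-7)
river: ρ → (-7,4,5)
river: ρ → (5,6,-6)
ρ-cycle length = 6 (tail of 0 descent steps not counted)

6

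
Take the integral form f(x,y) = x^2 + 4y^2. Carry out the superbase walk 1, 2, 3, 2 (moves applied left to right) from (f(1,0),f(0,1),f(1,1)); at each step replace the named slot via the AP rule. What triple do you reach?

start (1,4,5) = (f(1,0),f(0,1),f(1,1))
replace slot 1: 2·(4+5) − 1 = 17 → (17,4,5)
replace slot 2: 2·(17+5) − 4 = 40 → (17,40,5)
replace slot 3: 2·(17+40) − 5 = 109 → (17,40,109)
replace slot 2: 2·(17+109) − 40 = 212 → (17,212,109)

17,212,109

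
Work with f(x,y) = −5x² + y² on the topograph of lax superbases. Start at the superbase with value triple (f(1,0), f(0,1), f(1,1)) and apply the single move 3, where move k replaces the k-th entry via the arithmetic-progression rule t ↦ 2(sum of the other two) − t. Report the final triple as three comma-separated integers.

start (-5,1,-4) = (f(1,0),f(0,1),f(1,1))
replace slot 3: 2·((-5)+1) − (-4) = -4 → (-5,1,-4)

-5,1,-4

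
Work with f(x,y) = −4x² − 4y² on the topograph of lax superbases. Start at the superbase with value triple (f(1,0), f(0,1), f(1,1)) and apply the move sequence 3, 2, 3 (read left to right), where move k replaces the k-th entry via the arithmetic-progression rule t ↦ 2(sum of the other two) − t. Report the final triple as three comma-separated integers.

start (-4,-4,-8) = (f(1,0),f(0,1),f(1,1))
replace slot 3: 2·((-4)+(-4)) − (-8) = -8 → (-4,-4,-8)
replace slot 2: 2·((-4)+(-8)) − (-4) = -20 → (-4,-20,-8)
replace slot 3: 2·((-4)+(-20)) − (-8) = -40 → (-4,-20,-40)

-4,-20,-40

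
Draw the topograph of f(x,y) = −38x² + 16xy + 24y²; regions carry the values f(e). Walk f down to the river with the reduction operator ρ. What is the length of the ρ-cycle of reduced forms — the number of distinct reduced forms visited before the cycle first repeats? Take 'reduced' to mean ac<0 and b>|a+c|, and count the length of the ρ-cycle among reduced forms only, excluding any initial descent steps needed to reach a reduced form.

D = 3904, ⌊√D⌋ = 62
river: ρ → (24,32,-30)
river: ρ → (-30,28,26)
river: ρ → (26,24,-32)
river: ρ → (-32,40,18)
river: ρ → (18,32,-40)
river: ρ → (-40,48,10)
river: ρ → (10,52,-30)
river: ρ → (-30,8,32)
river: ρ → (32,56,-6)
river: ρ → (-6,52,50)
river: ρ → (50,48,-8)
river: ρ → (-8,48,50)
river: ρ → (50,52,-6)
river: ρ → (-6,56,32)
river: ρ → (32,8,-30)
river: ρ → (-30,52,10)
river: ρ → (10,48,-40)
river: ρ → (-40,32,18)
river: ρ → (18,40,-32)
river: ρ → (-32,24,26)
river: ρ → (26,28,-30)
river: ρ → (-30,32,24)
river: ρ → (24,16,-38)
river: ρ → (-38,60,2)
river: ρ → (2,60,-38)
river: ρ → (-38,16,24)
ρ-cycle length = 26 (tail of 0 descent steps not counted)

26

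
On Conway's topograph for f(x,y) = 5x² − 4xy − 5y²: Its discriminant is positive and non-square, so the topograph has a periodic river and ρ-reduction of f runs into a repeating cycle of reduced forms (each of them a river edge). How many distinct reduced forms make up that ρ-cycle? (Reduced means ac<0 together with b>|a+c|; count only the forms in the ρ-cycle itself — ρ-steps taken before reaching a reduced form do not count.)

D = 116, ⌊√D⌋ = 10
descent: ρ → (-5,4,5)  [lands on river]
river: ρ → (5,6,-4)
river: ρ → (-4,10,1)
river: ρ → (1,10,-4)
river: ρ → (-4,6,5)
river: ρ → (5,4,-5)
river: ρ → (-5,6,4)
river: ρ → (4,10,-1)
river: ρ → (-1,10,4)
river: ρ → (4,6,-5)
ρ-cycle length = 10 (tail of 1 descent step not counted)

10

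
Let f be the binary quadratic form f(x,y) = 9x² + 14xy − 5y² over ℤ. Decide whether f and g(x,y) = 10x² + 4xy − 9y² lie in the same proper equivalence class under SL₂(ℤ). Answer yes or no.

D₁ = 376, D₂ = 376
river cycle of f (length 16): (-5, 16, 6), (6, 8, -13), (-13, 18, 1), (1, 18, -13), (-13, 8, 6), (6, 16, -5), (-5, 14, 9), (9, 4, -10), (-10, 16, 3), (3, 14, -15), … (6 more)
river cycle of g (length 16): (-9, 14, 5), (5, 16, -6), (-6, 8, 13), (13, 18, -1), (-1, 18, 13), (13, 8, -6), (-6, 16, 5), (5, 14, -9), (-9, 4, 10), (10, 16, -3), … (6 more)
cycles differ ⇒ inequivalent

no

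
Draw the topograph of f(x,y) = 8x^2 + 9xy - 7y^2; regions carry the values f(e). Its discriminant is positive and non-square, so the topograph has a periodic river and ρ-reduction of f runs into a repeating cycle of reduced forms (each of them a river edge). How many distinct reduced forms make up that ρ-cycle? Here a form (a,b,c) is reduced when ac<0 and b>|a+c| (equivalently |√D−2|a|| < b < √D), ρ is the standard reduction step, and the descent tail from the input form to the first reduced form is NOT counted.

D = 305, ⌊√D⌋ = 17
river: ρ → (-7,5,10)
river: ρ → (10,15,-2)
river: ρ → (-2,17,2)
river: ρ → (2,15,-10)
river: ρ → (-10,5,7)
river: ρ → (7,9,-8)
river: ρ → (-8,7,8)
river: ρ → (8,9,-7)
ρ-cycle length = 8 (tail of 0 descent steps not counted)

8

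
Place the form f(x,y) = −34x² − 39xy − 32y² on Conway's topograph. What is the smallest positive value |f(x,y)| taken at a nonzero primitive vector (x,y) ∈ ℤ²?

translate: b→-29 (≡39 mod 68), so (34,39,32)→(34,-29,27)
flip: (34,-29,27)→(27,29,34)
translate: b→-25 (≡29 mod 54), so (27,29,34)→(27,-25,32)
reduced (well bottom): (27,-25,32) with a≤c, −a<b≤a
well minimum |f| = |-27| = 27 (negative-definite)

27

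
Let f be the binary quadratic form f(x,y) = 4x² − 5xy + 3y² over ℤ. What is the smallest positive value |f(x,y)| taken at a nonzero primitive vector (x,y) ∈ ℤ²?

translate: b→3 (≡-5 mod 8), so (4,-5,3)→(4,3,2)
flip: (4,3,2)→(2,-3,4)
translate: b→1 (≡-3 mod 4), so (2,-3,4)→(2,1,3)
reduced (well bottom): (2,1,3) with a≤c, −a<b≤a
well minimum = a = 2

2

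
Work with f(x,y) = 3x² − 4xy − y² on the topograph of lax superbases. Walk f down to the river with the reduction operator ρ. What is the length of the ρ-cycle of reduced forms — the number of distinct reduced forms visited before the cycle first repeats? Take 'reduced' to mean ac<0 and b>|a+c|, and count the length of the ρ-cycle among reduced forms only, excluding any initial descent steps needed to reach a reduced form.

D = 28, ⌊√D⌋ = 5
descent: ρ → (-1,4,3)  [lands on river]
river: ρ → (3,2,-2)
river: ρ → (-2,2,3)
river: ρ → (3,4,-1)
ρ-cycle length = 4 (tail of 1 descent step not counted)

4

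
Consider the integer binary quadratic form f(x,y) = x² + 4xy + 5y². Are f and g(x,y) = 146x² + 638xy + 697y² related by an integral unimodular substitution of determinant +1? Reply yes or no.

D₁ = -4, D₂ = -4
f: translate: b→0 (≡4 mod 2), so (1,4,5)→(1,0,1)
f: reduced (well bottom): (1,0,1) with a≤c, −a<b≤a
g: translate: b→54 (≡638 mod 292), so (146,638,697)→(146,54,5)
g: flip: (146,54,5)→(5,-54,146)
g: translate: b→-4 (≡-54 mod 10), so (5,-54,146)→(5,-4,1)
g: flip: (5,-4,1)→(1,4,5)
g: translate: b→0 (≡4 mod 2), so (1,4,5)→(1,0,1)
g: reduced (well bottom): (1,0,1) with a≤c, −a<b≤a
reduced forms (1, 0, 1) vs (1, 0, 1) ⇒ equivalent

yes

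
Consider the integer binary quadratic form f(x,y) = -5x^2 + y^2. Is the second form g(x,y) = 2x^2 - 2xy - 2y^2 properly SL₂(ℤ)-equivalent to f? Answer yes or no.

D₁ = 20, D₂ = 20
river cycle of f (length 2): (1, 4, -1), (-1, 4, 1)
river cycle of g (length 2): (-2, 2, 2), (2, 2, -2)
cycles differ ⇒ inequivalent

no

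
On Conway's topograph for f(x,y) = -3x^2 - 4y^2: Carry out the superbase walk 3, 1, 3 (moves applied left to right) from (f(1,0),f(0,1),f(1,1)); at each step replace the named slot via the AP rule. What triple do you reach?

start (-3,-4,-7) = (f(1,0),f(0,1),f(1,1))
replace slot 3: 2·((-3)+(-4)) − (-7) = -7 → (-3,-4,-7)
replace slot 1: 2·((-4)+(-7)) − (-3) = -19 → (-19,-4,-7)
replace slot 3: 2·((-19)+(-4)) − (-7) = -39 → (-19,-4,-39)

-19,-4,-39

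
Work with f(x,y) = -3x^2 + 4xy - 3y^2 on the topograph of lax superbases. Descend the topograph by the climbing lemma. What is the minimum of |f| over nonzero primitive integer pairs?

translate: b→2 (≡-4 mod 6), so (3,-4,3)→(3,2,2)
flip: (3,2,2)→(2,-2,3)
translate: b→2 (≡-2 mod 4), so (2,-2,3)→(2,2,3)
reduced (well bottom): (2,2,3) with a≤c, −a<b≤a
well minimum |f| = |-2| = 2 (negative-definite)

2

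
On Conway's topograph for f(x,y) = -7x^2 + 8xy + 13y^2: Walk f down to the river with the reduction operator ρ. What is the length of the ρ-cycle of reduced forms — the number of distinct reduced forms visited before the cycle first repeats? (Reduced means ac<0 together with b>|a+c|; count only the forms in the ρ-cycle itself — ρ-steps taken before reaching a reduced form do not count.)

D = 428, ⌊√D⌋ = 20
river: ρ → (13,18,-2)
river: ρ → (-2,18,13)
river: ρ → (13,8,-7)
river: ρ → (-7,20,1)
river: ρ → (1,20,-7)
river: ρ → (-7,8,13)
ρ-cycle length = 6 (tail of 0 descent steps not counted)

6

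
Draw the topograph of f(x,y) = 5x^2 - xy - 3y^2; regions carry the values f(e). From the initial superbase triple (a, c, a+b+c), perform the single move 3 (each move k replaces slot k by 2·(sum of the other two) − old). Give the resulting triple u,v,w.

start (5,-3,1) = (f(1,0),f(0,1),f(1,1))
replace slot 3: 2·(5+(-3)) − 1 = 3 → (5,-3,3)

5,-3,3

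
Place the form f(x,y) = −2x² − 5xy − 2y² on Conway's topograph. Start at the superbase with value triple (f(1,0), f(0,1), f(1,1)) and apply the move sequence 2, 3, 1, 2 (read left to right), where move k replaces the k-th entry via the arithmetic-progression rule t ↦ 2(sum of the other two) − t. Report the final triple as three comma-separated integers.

start (-2,-2,-9) = (f(1,0),f(0,1),f(1,1))
replace slot 2: 2·((-2)+(-9)) − (-2) = -20 → (-2,-20,-9)
replace slot 3: 2·((-2)+(-20)) − (-9) = -35 → (-2,-20,-35)
replace slot 1: 2·((-20)+(-35)) − (-2) = -108 → (-108,-20,-35)
replace slot 2: 2·((-108)+(-35)) − (-20) = -266 → (-108,-266,-35)

-108,-266,-35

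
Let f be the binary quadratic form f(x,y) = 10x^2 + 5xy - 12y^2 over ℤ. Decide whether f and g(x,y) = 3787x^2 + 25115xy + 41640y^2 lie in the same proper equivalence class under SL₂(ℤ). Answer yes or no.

D₁ = 505, D₂ = 505
river cycle of f (length 8): (-12, 19, 3), (3, 17, -18), (-18, 19, 2), (2, 21, -8), (-8, 11, 12), (12, 13, -7), (-7, 15, 10), (10, 5, -12)
river cycle of g (length 8): (10, 5, -12), (-12, 19, 3), (3, 17, -18), (-18, 19, 2), (2, 21, -8), (-8, 11, 12), (12, 13, -7), (-7, 15, 10)
cycles coincide ⇒ equivalent

yes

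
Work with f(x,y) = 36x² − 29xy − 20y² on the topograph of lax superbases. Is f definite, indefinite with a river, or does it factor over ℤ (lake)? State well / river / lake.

D = b²−4ac = (-29)² − 4·36·(-20) = 3721
D = 61² is a perfect square ⇒ form factors over ℤ ⇒ lakes

lake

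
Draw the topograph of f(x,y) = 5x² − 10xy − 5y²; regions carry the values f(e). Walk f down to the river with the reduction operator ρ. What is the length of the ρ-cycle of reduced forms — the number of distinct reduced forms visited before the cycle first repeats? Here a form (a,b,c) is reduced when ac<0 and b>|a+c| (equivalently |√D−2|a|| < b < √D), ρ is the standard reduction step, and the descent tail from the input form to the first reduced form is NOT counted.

D = 200, ⌊√D⌋ = 14
descent: ρ → (-5,10,5)  [lands on river]
river: ρ → (5,10,-5)
ρ-cycle length = 2 (tail of 1 descent step not counted)

2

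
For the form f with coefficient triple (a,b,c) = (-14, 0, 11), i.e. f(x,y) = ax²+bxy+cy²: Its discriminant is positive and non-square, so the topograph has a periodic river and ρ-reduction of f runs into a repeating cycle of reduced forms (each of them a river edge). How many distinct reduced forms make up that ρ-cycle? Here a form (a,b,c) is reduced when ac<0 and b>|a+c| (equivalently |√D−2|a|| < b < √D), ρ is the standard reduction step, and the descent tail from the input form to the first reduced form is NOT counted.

D = 616, ⌊√D⌋ = 24
descent: ρ → (11,22,-3)  [lands on river]
river: ρ → (-3,20,18)
river: ρ → (18,16,-5)
river: ρ → (-5,24,2)
river: ρ → (2,24,-5)
river: ρ → (-5,16,18)
river: ρ → (18,20,-3)
river: ρ → (-3,22,11)
ρ-cycle length = 8 (tail of 1 descent step not counted)

8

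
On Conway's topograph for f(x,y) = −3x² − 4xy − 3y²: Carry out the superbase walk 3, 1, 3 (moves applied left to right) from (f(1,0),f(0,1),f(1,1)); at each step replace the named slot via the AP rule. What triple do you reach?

start (-3,-3,-10) = (f(1,0),f(0,1),f(1,1))
replace slot 3: 2·((-3)+(-3)) − (-10) = -2 → (-3,-3,-2)
replace slot 1: 2·((-3)+(-2)) − (-3) = -7 → (-7,-3,-2)
replace slot 3: 2·((-7)+(-3)) − (-2) = -18 → (-7,-3,-18)

-7,-3,-18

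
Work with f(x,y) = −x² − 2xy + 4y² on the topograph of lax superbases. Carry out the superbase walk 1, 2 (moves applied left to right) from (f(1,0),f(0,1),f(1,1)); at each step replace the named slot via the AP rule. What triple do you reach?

start (-1,4,1) = (f(1,0),f(0,1),f(1,1))
replace slot 1: 2·(4+1) − (-1) = 11 → (11,4,1)
replace slot 2: 2·(11+1) − 4 = 20 → (11,20,1)

11,20,1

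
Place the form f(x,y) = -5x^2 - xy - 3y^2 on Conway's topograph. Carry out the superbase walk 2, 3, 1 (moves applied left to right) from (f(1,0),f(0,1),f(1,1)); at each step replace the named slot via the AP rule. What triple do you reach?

start (-5,-3,-9) = (f(1,0),f(0,1),f(1,1))
replace slot 2: 2·((-5)+(-9)) − (-3) = -25 → (-5,-25,-9)
replace slot 3: 2·((-5)+(-25)) − (-9) = -51 → (-5,-25,-51)
replace slot 1: 2·((-25)+(-51)) − (-5) = -147 → (-147,-25,-51)

-147,-25,-51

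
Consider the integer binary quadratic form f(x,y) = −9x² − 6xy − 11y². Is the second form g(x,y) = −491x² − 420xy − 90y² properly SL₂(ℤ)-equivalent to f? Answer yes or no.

D₁ = -360, D₂ = -360
f is negative-definite; reduce −f:
−f: reduced (well bottom): (9,6,11) with a≤c, −a<b≤a
flip sign back: reduced form of f is (-9,-6,-11)
g is negative-definite; reduce −g:
−g: flip: (491,420,90)→(90,-420,491)
−g: translate: b→-60 (≡-420 mod 180), so (90,-420,491)→(90,-60,11)
−g: flip: (90,-60,11)→(11,60,90)
−g: translate: b→-6 (≡60 mod 22), so (11,60,90)→(11,-6,9)
−g: flip: (11,-6,9)→(9,6,11)
−g: reduced (well bottom): (9,6,11) with a≤c, −a<b≤a
flip sign back: reduced form of g is (-9,-6,-11)
reduced forms (-9, -6, -11) vs (-9, -6, -11) ⇒ equivalent

yes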